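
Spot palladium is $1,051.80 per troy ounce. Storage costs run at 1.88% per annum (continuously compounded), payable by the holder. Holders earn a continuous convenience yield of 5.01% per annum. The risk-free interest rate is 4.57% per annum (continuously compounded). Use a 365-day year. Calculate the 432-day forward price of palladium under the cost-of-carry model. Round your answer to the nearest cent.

Net carry = r + u − y = 0.0457 + 0.0188 − 0.0501 = 0.0144
F = S·e^((r+u−y)T) = 1051.80 · e^(0.0144 × 432/365) = 1051.80 · e^0.01704329
= 1051.80 × 1.01718936 = $1,069.88 per troy ounce

$1,069.88 per troy ounce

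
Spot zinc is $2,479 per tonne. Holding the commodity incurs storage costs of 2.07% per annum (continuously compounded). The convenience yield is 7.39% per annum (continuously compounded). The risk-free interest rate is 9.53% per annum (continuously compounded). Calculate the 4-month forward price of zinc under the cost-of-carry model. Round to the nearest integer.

Net carry = r + u − y = 0.0953 + 0.0207 − 0.0739 = 0.0421
F = S·e^((r+u−y)T) = 2479 · e^(0.0421 × 4/12) = 2479 · e^0.014033
= 2479 × 1.014132 = $2,514 per tonne

$2,514 per tonne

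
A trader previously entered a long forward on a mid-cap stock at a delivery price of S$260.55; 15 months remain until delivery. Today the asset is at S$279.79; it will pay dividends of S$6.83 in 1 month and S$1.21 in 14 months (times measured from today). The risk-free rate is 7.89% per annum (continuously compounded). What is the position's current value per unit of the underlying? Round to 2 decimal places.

S$35.82

PV(remaining dividends) I = 6.83·e^(−0.0789·1/12) + 1.21·e^(−0.0789·14/12) = 7.8888
Current forward F = (S − I)·e^(rT) = (279.79 − 7.8888)·e^(0.0789·15/12) = 271.9012 × 1.103652 = 300.0843
Value (long) = (F − K)·e^(−rT) = (300.0843 − 260.55) × 0.906082 = 35.8213
Value = S$35.82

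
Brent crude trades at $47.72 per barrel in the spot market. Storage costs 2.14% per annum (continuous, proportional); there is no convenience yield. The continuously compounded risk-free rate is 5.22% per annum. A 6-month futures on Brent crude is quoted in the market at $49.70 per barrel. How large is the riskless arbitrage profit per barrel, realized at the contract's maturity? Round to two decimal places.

Fair futures: F* = S·e^(carry·T), with carry = (r + u) = 0.0522 + 0.0214 = 0.0736
F* = 47.72 · e^(0.0736 × 6/12) = 47.72 · e^0.036800 = 47.72 × 1.037486 = $49.5088
Market $49.70 > fair $49.5088: forward overpriced → cash-and-carry (buy spot, short the forward).
At maturity, profit = |F_mkt − F*| = |49.70 − 49.5088| = $0.19 per barrel

$0.19 per barrel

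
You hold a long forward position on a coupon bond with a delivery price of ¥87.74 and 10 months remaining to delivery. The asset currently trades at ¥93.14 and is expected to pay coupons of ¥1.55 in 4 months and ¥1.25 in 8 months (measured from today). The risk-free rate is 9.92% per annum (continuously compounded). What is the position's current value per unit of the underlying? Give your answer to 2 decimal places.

PV(remaining coupons) I = 1.55·e^(−0.0992·4/12) + 1.25·e^(−0.0992·8/12) = 2.6696
Current forward F = (S − I)·e^(rT) = (93.14 − 2.6696)·e^(0.0992·10/12) = 90.4704 × 1.086180 = 98.2671
Value (long) = (F − K)·e^(−rT) = (98.2671 − 87.74) × 0.920658 = 9.6919
Value = ¥9.69

¥9.69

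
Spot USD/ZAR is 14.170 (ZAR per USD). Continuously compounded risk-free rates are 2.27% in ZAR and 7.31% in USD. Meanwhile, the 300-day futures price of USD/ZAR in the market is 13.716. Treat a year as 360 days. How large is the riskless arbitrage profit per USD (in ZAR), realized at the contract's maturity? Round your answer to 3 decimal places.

Fair futures: F* = S·e^(carry·T), with carry = (r_ZAR − r_USD) = 0.0227 − 0.0731 = -0.0504
F* = 14.170 · e^(-0.0504 × 300/360) = 14.170 · e^-0.042000 = 14.170 × 0.958870 = 13.5872
Market 13.716 > fair 13.5872: forward overpriced → cash-and-carry (buy spot, short the forward).
At maturity, profit = |F_mkt − F*| = |13.716 − 13.5872| = 0.129 per USD (in ZAR)

0.129 per USD (in ZAR)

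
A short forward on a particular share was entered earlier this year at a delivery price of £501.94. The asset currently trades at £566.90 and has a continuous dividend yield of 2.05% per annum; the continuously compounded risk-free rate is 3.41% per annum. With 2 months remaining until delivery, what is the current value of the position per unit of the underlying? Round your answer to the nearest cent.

Current fair forward for the remaining 2 months: F = S·e^((r − q)·T), (r − q) = 0.0341 − 0.0205 = 0.0136
F = 566.90 · e^(0.0136 × 2/12) = 566.90 × 1.002269 = 568.1863
Value of long forward = (F − K)·e^(−rT) = (568.1863 − 501.94) · e^(−0.0341·2/12)
= 66.2463 × 0.994333 = 65.87
Short position value = −(long value) = -£65.87

-£65.87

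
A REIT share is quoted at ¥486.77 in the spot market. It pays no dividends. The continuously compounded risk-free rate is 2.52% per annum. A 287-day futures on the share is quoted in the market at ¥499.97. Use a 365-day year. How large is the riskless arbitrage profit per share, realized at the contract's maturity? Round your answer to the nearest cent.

¥3.46 per share

Fair futures: F* = S·e^(carry·T), with carry = r = 0.0252
F* = 486.77 · e^(0.0252 × 287/365) = 486.77 · e^0.019815 = 486.77 × 1.020013 = ¥496.5117
Market ¥499.97 > fair ¥496.5117: forward overpriced → cash-and-carry (buy spot, short the forward).
At maturity, profit = |F_mkt − F*| = |499.97 − 496.5117| = ¥3.46 per share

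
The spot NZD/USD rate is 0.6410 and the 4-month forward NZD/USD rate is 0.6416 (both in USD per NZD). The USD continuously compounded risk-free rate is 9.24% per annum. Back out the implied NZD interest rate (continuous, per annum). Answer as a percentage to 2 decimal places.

8.96%

F = S·e^((r_USD − r_NZD)T) ⇒ r_NZD = r_USD − ln(F/S)/T
ln(0.6416/0.6410) = 0.000936; /(4/12) = 0.002808
r_NZD = 0.0924 − 0.002808 = 0.089592
r_NZD = 8.96%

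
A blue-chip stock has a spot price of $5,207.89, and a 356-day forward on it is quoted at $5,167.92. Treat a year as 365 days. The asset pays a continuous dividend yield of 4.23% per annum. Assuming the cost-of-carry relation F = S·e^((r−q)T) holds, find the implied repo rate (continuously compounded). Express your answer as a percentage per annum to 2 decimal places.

3.44%

From F = S·e^((r−q)T): (r − q) = ln(F/S)/T
ln(5167.92/5207.89) = ln(0.992325) = -0.007705
(r − q) = -0.007705 / (356/365) = -0.007900
r = ln(F/S)/T + q = -0.007900 + 0.0423 = 0.034400
r = 3.44%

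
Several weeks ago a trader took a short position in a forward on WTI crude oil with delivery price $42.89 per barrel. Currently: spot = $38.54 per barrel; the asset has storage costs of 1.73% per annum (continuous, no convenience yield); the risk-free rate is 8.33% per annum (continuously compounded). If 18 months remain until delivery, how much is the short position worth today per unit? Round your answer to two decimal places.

Current fair forward for the remaining 18 months: F = S·e^((r + u)·T), (r + u) = 0.0833 + 0.0173 = 0.1006
F = 38.54 · e^(0.1006 × 18/12) = 38.54 × 1.162880 = 44.8174
Value of long forward = (F − K)·e^(−rT) = (44.8174 − 42.89) · e^(−0.0833·18/12)
= 1.9274 × 0.882541 = 1.70
Short position value = −(long value) = -$1.70

-$1.70 per barrel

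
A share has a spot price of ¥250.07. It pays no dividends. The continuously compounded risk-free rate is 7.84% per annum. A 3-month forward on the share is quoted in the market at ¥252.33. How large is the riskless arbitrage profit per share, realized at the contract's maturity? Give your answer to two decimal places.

¥2.69 per share

Fair forward: F* = S·e^(carry·T), with carry = r = 0.0784
F* = 250.07 · e^(0.0784 × 3/12) = 250.07 · e^0.019600 = 250.07 × 1.019793 = ¥255.0196
Market ¥252.33 < fair ¥255.0196: forward underpriced → reverse cash-and-carry (short spot, go long the forward).
At maturity, profit = |F_mkt − F*| = |252.33 − 255.0196| = ¥2.69 per share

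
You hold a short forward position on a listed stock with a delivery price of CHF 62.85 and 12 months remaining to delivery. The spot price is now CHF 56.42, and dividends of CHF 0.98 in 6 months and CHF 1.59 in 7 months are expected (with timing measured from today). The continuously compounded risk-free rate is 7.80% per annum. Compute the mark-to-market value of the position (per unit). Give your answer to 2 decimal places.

PV(remaining dividends) I = 0.98·e^(−0.0780·6/12) + 1.59·e^(−0.0780·7/12) = 2.4618
Current forward F = (S − I)·e^(rT) = (56.42 − 2.4618)·e^(0.0780·12/12) = 53.9582 × 1.081123 = 58.3355
Value (long) = (F − K)·e^(−rT) = (58.3355 − 62.85) × 0.924964 = -4.1757
Short position value = −(long value) = CHF 4.18

CHF 4.18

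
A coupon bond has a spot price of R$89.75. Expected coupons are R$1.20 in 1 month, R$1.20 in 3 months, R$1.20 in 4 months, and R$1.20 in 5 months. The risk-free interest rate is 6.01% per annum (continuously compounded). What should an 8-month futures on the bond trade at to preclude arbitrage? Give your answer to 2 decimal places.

PV(coupons) I = 1.20·e^(−0.0601·1/12) + 1.20·e^(−0.0601·3/12) + 1.20·e^(−0.0601·4/12) + 1.20·e^(−0.0601·5/12)
I = 1.1940 + 1.1821 + 1.1762 + 1.1703 = 4.7226
F = (S − I)·e^(rT) = (89.75 − 4.7226) · e^(0.0601·8/12)
= 85.0274 · e^0.040067 = 85.0274 × 1.040881 = R$88.50

R$88.50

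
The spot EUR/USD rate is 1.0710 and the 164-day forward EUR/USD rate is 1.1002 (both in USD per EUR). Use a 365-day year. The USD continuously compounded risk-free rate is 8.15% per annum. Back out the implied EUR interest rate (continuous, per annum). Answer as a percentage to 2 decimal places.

2.16%

F = S·e^((r_USD − r_EUR)T) ⇒ r_EUR = r_USD − ln(F/S)/T
ln(1.1002/1.0710) = 0.026899; /(164/365) = 0.059867
r_EUR = 0.0815 − 0.059867 = 0.021633
r_EUR = 2.16%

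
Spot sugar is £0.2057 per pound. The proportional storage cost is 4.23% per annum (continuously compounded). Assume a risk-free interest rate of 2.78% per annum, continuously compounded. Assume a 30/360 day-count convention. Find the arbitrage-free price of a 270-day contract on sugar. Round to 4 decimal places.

£0.2168 per pound

Net carry = r + u − y = 0.0278 + 0.0423 − 0.0000 = 0.0701
F = S·e^((r+u−y)T) = 0.2057 · e^(0.0701 × 270/360) = 0.2057 · e^0.052575
= 0.2057 × 1.053982 = £0.2168 per pound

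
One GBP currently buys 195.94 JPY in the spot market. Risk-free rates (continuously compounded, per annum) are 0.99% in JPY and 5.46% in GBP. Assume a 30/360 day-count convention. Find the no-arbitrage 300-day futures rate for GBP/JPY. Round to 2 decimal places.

188.78

F = S·e^((r_JPY − r_GBP)T) = 195.94 · e^((0.0099 − 0.0546) × 300/360)
= 195.94 · e^-0.037250 = 195.94 × 0.963435
F = 188.78 JPY per GBP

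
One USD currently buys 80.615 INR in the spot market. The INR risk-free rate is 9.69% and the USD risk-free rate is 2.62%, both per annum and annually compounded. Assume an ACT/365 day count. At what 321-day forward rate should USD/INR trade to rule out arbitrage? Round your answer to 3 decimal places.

85.480

By covered interest parity, F = S · (1+r_INR)^T / (1+r_USD)^T
= 80.615 × 1.084738 / 1.023006 = 80.615 × 1.060344
F = 85.480 INR per USD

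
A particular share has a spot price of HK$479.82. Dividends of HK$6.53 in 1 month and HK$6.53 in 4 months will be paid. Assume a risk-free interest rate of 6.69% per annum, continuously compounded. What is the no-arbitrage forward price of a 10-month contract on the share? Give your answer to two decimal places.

HK$493.71

PV(dividends) I = 6.53·e^(−0.0669·1/12) + 6.53·e^(−0.0669·4/12)
I = 6.4937 + 6.3860 = 12.8797
F = (S − I)·e^(rT) = (479.82 − 12.8797) · e^(0.0669·10/12)
= 466.9403 · e^0.055750 = 466.9403 × 1.057333 = HK$493.71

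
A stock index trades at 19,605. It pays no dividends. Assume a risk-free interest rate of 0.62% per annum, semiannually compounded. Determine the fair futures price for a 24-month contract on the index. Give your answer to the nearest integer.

F = S · (1+r/2)^(2T)
= 19605 × 1.012458
F = 19,849

19,849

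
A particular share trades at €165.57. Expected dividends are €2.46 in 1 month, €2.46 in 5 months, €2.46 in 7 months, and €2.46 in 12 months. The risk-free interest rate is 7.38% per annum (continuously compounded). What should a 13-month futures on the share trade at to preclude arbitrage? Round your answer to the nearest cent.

PV(dividends) I = 2.46·e^(−0.0738·1/12) + 2.46·e^(−0.0738·5/12) + 2.46·e^(−0.0738·7/12) + 2.46·e^(−0.0738·12/12)
I = 2.4449 + 2.3855 + 2.3563 + 2.2850 = 9.4717
F = (S − I)·e^(rT) = (165.57 − 9.4717) · e^(0.0738·13/12)
= 156.0983 · e^0.079950 = 156.0983 × 1.083233 = €169.09

€169.09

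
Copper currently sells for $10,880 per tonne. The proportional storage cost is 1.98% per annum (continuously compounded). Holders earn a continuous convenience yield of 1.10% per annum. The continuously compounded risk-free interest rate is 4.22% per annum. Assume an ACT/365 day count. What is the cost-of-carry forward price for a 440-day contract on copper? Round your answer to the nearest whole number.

Net carry = r + u − y = 0.0422 + 0.0198 − 0.0110 = 0.0510
F = S·e^((r+u−y)T) = 10880 · e^(0.0510 × 440/365) = 10880 · e^0.061479
= 10880 × 1.063408 = $11,570 per tonne

$11,570 per tonne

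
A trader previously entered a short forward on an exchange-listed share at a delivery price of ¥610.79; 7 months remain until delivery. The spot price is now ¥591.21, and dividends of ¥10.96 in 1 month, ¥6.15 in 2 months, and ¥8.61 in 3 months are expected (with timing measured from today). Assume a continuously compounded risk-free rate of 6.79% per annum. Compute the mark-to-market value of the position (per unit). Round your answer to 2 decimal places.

PV(remaining dividends) I = 10.96·e^(−0.0679·1/12) + 6.15·e^(−0.0679·2/12) + 8.61·e^(−0.0679·3/12) = 25.4440
Current forward F = (S − I)·e^(rT) = (591.21 − 25.4440)·e^(0.0679·7/12) = 565.7660 × 1.040403 = 588.6246
Value (long) = (F − K)·e^(−rT) = (588.6246 − 610.79) × 0.961166 = -21.3046
Short position value = −(long value) = ¥21.30

¥21.30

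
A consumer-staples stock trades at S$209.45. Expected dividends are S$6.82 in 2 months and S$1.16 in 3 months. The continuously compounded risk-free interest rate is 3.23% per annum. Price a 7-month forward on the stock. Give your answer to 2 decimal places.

PV(dividends) I = 6.82·e^(−0.0323·2/12) + 1.16·e^(−0.0323·3/12)
I = 6.7834 + 1.1507 = 7.9341
F = (S − I)·e^(rT) = (209.45 − 7.9341) · e^(0.0323·7/12)
= 201.5159 · e^0.018842 = 201.5159 × 1.019021 = S$205.35

S$205.35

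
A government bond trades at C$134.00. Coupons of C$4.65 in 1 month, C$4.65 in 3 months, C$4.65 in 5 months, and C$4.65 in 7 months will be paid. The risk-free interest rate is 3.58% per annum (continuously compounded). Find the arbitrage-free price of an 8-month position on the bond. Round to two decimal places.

C$118.41

PV(coupons) I = 4.65·e^(−0.0358·1/12) + 4.65·e^(−0.0358·3/12) + 4.65·e^(−0.0358·5/12) + 4.65·e^(−0.0358·7/12)
I = 4.6361 + 4.6086 + 4.5812 + 4.5539 = 18.3798
F = (S − I)·e^(rT) = (134.00 − 18.3798) · e^(0.0358·8/12)
= 115.6202 · e^0.023867 = 115.6202 × 1.024154 = C$118.41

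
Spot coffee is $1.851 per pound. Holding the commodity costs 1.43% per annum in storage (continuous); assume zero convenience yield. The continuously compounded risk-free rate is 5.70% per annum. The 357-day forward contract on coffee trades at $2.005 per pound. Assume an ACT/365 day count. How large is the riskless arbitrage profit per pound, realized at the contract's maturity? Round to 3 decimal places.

Fair forward: F* = S·e^(carry·T), with carry = (r + u) = 0.0570 + 0.0143 = 0.0713
F* = 1.851 · e^(0.0713 × 357/365) = 1.851 · e^0.069737 = 1.851 × 1.072226 = $1.9847
Market $2.005 > fair $1.9847: forward overpriced → cash-and-carry (buy spot, short the forward).
At maturity, profit = |F_mkt − F*| = |2.005 − 1.9847| = $0.020 per pound

$0.020 per pound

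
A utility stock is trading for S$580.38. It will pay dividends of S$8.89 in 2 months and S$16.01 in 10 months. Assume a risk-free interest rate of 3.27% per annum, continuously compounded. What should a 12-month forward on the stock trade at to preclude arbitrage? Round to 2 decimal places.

S$574.44

PV(dividends) I = 8.89·e^(−0.0327·2/12) + 16.01·e^(−0.0327·10/12)
I = 8.8417 + 15.5796 = 24.4213
F = (S − I)·e^(rT) = (580.38 − 24.4213) · e^(0.0327·12/12)
= 555.9587 · e^0.032700 = 555.9587 × 1.033241 = S$574.44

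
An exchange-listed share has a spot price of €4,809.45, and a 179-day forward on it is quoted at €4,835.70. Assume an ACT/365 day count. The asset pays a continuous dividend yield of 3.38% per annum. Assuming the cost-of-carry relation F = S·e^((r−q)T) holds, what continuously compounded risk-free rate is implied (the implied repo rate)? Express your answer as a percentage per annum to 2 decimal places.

From F = S·e^((r−q)T): (r − q) = ln(F/S)/T
ln(4835.70/4809.45) = ln(1.005458) = 0.005443
(r − q) = 0.005443 / (179/365) = 0.011099
r = ln(F/S)/T + q = 0.011099 + 0.0338 = 0.044899
r = 4.49%

4.49%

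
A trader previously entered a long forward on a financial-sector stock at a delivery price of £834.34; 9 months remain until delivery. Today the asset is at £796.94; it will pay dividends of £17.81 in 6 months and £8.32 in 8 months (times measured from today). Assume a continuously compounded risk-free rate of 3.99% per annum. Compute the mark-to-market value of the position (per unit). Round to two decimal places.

PV(remaining dividends) I = 17.81·e^(−0.0399·6/12) + 8.32·e^(−0.0399·8/12) = 25.5598
Current forward F = (S − I)·e^(rT) = (796.94 − 25.5598)·e^(0.0399·9/12) = 771.3802 × 1.030377 = 794.8124
Value (long) = (F − K)·e^(−rT) = (794.8124 − 834.34) × 0.970518 = -38.3622
Value = -£38.36

-£38.36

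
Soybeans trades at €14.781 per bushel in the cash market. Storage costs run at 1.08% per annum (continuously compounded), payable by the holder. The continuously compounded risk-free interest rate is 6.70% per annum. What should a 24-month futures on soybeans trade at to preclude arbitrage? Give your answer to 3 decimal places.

Net carry = r + u − y = 0.0670 + 0.0108 − 0.0000 = 0.0778
F = S·e^((r+u−y)T) = 14.781 · e^(0.0778 × 24/12) = 14.781 · e^0.155600
= 14.781 × 1.168359 = €17.270 per bushel

€17.270 per bushel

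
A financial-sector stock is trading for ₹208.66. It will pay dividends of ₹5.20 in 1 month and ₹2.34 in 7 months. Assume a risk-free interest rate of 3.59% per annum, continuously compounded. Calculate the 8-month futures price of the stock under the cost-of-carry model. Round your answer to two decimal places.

₹206.06

PV(dividends) I = 5.20·e^(−0.0359·1/12) + 2.34·e^(−0.0359·7/12)
I = 5.1845 + 2.2915 = 7.4760
F = (S − I)·e^(rT) = (208.66 − 7.4760) · e^(0.0359·8/12)
= 201.1840 · e^0.023933 = 201.1840 × 1.024222 = ₹206.06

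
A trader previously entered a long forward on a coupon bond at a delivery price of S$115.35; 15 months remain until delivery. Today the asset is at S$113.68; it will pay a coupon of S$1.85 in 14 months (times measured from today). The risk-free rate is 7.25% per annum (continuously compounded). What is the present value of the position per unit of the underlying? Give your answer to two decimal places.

S$6.62

PV(remaining coupons) I = 1.85·e^(−0.0725·14/12) = 1.7000
Current forward F = (S − I)·e^(rT) = (113.68 − 1.7000)·e^(0.0725·15/12) = 111.9800 × 1.094858 = 122.6022
Value (long) = (F − K)·e^(−rT) = (122.6022 − 115.35) × 0.913360 = 6.6239
Value = S$6.62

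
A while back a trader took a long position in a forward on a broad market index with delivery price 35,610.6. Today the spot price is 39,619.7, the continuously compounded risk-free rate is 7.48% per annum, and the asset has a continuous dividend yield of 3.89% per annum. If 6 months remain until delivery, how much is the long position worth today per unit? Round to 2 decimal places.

Current fair forward for the remaining 6 months: F = S·e^((r − q)·T), (r − q) = 0.0748 − 0.0389 = 0.0359
F = 39619.7 · e^(0.0359 × 6/12) = 39619.7 × 1.01811207 = 40337.2948
Value of long forward = (F − K)·e^(−rT) = (40337.2948 − 35610.6) · e^(−0.0748·6/12)
= 4726.6948 × 0.96329074 = 4553.18

4553.18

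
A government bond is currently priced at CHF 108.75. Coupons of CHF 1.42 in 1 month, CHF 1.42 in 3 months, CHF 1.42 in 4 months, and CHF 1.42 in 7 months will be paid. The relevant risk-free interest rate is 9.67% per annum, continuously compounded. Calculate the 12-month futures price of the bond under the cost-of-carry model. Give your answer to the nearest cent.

CHF 113.72

PV(coupons) I = 1.42·e^(−0.0967·1/12) + 1.42·e^(−0.0967·3/12) + 1.42·e^(−0.0967·4/12) + 1.42·e^(−0.0967·7/12)
I = 1.4086 + 1.3861 + 1.3750 + 1.3421 = 5.5118
F = (S − I)·e^(rT) = (108.75 − 5.5118) · e^(0.0967·12/12)
= 103.2382 · e^0.096700 = 103.2382 × 1.101530 = CHF 113.72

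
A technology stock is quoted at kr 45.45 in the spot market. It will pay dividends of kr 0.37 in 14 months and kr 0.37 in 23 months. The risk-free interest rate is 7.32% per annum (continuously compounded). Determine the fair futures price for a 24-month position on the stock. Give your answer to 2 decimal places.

PV(dividends) I = 0.37·e^(−0.0732·14/12) + 0.37·e^(−0.0732·23/12)
I = 0.3397 + 0.3216 = 0.6613
F = (S − I)·e^(rT) = (45.45 − 0.6613) · e^(0.0732·24/12)
= 44.7887 · e^0.146400 = 44.7887 × 1.157659 = kr 51.85

kr 51.85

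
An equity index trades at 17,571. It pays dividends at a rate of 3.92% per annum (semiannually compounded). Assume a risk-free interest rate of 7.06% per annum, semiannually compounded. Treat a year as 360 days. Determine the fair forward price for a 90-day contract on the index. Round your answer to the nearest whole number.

17,706

F = S · (1+r/2)^(2T) / (1+q/2)^(2T)
= 17571 × 1.017497 / 1.009752 = 17571 × 1.007670
F = 17,706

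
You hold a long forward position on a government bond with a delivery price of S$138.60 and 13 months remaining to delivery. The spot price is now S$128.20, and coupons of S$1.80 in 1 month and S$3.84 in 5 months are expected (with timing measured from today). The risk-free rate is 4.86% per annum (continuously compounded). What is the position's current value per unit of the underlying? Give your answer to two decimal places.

-S$8.85

PV(remaining coupons) I = 1.80·e^(−0.0486·1/12) + 3.84·e^(−0.0486·5/12) = 5.5557
Current forward F = (S − I)·e^(rT) = (128.20 − 5.5557)·e^(0.0486·13/12) = 122.6443 × 1.054061 = 129.2746
Value (long) = (F − K)·e^(−rT) = (129.2746 − 138.60) × 0.948712 = -8.8471
Value = -S$8.85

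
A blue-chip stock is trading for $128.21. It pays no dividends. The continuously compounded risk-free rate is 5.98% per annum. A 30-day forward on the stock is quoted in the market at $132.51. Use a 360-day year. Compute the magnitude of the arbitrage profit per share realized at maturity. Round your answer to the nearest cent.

Fair forward: F* = S·e^(carry·T), with carry = r = 0.0598
F* = 128.21 · e^(0.0598 × 30/360) = 128.21 · e^0.004983 = 128.21 × 1.004995 = $128.8504
Market $132.51 > fair $128.8504: forward overpriced → cash-and-carry (buy spot, short the forward).
At maturity, profit = |F_mkt − F*| = |132.51 − 128.8504| = $3.66 per share

$3.66 per share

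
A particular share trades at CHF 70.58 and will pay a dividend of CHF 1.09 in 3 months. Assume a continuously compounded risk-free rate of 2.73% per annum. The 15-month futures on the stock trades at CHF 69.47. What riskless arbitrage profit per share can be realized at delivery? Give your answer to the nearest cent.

PV(dividends) I = 1.09·e^(−0.0273·3/12) = 1.0826
Fair futures F* = (S − I)·e^(rT) = (70.58 − 1.0826)·e^0.034125 = 69.4974 × 1.034714 = 71.9099
Market CHF 69.47 < fair 71.9099: forward underpriced → reverse cash-and-carry (short the stock, invest proceeds at r, pay the dividends, go long the forward).
Profit at T = |F_mkt − F*| = |69.47 − 71.9099| = CHF 2.44 per share

CHF 2.44 per share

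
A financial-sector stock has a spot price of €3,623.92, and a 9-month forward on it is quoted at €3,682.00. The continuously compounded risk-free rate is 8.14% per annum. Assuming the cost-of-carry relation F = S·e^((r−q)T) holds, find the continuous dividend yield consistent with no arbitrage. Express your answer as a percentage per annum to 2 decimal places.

6.02%

From F = S·e^((r−q)T): (r − q) = ln(F/S)/T
ln(3682.00/3623.92) = ln(1.016027) = 0.015900
(r − q) = 0.015900 / (9/12) = 0.021200
q = r − ln(F/S)/T = 0.0814 − 0.021200 = 0.060200
q = 6.02%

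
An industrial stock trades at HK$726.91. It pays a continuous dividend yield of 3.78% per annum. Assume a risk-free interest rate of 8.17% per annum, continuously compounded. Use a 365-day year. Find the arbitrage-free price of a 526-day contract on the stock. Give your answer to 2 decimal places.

F = S·e^((r − q)T) = 726.91 · e^((0.0817 − 0.0378) × 526/365)
= 726.91 · e^0.063264 = 726.91 × 1.065308
F = HK$774.38

HK$774.38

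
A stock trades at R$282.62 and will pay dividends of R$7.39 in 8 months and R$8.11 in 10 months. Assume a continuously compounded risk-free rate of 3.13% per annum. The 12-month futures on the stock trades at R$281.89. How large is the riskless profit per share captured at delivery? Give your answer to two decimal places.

R$5.90 per share

PV(dividends) I = 7.39·e^(−0.0313·8/12) + 8.11·e^(−0.0313·10/12) = 15.1386
Fair futures F* = (S − I)·e^(rT) = (282.62 − 15.1386)·e^0.031300 = 267.4814 × 1.031795 = 275.9860
Market R$281.89 > fair 275.9860: forward overpriced → cash-and-carry (borrow at r, buy the stock and collect the dividends, short the forward).
Profit at T = |F_mkt − F*| = |281.89 − 275.9860| = R$5.90 per share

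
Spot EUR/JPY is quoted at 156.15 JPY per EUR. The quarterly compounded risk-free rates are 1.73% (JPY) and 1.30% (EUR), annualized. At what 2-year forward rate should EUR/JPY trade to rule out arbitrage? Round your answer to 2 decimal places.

By covered interest parity, F = S · (1+r_JPY/4)^(4T) / (1+r_EUR/4)^(4T)
= 156.15 × 1.035128 / 1.026298 = 156.15 × 1.008604
F = 157.49 JPY per EUR

157.49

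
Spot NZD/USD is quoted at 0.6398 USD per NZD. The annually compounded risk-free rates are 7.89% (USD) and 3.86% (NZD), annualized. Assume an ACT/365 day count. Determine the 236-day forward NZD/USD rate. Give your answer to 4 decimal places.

0.6557

By covered interest parity, F = S · (1+r_USD)^T / (1+r_NZD)^T
= 0.6398 × 1.050328 / 1.024790 = 0.6398 × 1.024920
F = 0.6557 USD per NZD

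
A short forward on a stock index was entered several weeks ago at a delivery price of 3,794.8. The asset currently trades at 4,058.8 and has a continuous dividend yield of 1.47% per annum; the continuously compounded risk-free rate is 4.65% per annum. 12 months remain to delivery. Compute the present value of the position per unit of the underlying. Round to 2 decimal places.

-377.19

Current fair forward for the remaining 12 months: F = S·e^((r − q)·T), (r − q) = 0.0465 − 0.0147 = 0.0318
F = 4058.8 · e^(0.0318 × 12/12) = 4058.8 × 1.03231102 = 4189.9440
Value of long forward = (F − K)·e^(−rT) = (4189.9440 − 3794.8) · e^(−0.0465·12/12)
= 395.1440 × 0.95456456 = 377.19
Short position value = −(long value) = -377.19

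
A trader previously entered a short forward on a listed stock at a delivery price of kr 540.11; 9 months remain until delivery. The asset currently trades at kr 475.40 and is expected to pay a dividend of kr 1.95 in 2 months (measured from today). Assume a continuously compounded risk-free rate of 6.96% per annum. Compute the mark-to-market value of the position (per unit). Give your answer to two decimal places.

PV(remaining dividends) I = 1.95·e^(−0.0696·2/12) = 1.9275
Current forward F = (S − I)·e^(rT) = (475.40 − 1.9275)·e^(0.0696·9/12) = 473.4725 × 1.053586 = 498.8440
Value (long) = (F − K)·e^(−rT) = (498.8440 − 540.11) × 0.949139 = -39.1672
Short position value = −(long value) = kr 39.17

kr 39.17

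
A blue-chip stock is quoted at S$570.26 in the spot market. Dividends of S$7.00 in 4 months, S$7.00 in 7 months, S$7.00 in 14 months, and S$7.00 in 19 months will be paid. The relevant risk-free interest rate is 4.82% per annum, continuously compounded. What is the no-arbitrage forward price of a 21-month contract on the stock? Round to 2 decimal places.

PV(dividends) I = 7.00·e^(−0.0482·4/12) + 7.00·e^(−0.0482·7/12) + 7.00·e^(−0.0482·14/12) + 7.00·e^(−0.0482·19/12)
I = 6.8884 + 6.8059 + 6.6172 + 6.4857 = 26.7972
F = (S − I)·e^(rT) = (570.26 − 26.7972) · e^(0.0482·21/12)
= 543.4628 · e^0.084350 = 543.4628 × 1.088010 = S$591.29

S$591.29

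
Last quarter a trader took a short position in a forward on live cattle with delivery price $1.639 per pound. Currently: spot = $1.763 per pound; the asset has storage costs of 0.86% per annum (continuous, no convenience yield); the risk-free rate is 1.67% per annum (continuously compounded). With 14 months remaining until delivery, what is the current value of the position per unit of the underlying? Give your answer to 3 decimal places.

-$0.173 per pound

Current fair forward for the remaining 14 months: F = S·e^((r + u)·T), (r + u) = 0.0167 + 0.0086 = 0.0253
F = 1.763 · e^(0.0253 × 14/12) = 1.763 × 1.029957 = 1.8158
Value of long forward = (F − K)·e^(−rT) = (1.8158 − 1.639) · e^(−0.0167·14/12)
= 0.1768 × 0.980705 = 0.173
Short position value = −(long value) = -$0.173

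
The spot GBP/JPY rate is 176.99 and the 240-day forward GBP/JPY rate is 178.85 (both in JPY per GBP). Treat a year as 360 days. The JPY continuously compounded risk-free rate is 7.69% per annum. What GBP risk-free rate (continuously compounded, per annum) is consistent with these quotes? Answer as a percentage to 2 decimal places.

F = S·e^((r_JPY − r_GBP)T) ⇒ r_GBP = r_JPY − ln(F/S)/T
ln(178.85/176.99) = 0.010454; /(240/360) = 0.015681
r_GBP = 0.0769 − 0.015681 = 0.061219
r_GBP = 6.12%

6.12%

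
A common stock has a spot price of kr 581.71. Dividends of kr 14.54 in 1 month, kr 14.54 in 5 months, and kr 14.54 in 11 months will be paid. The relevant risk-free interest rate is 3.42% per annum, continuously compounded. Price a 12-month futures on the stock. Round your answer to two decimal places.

kr 557.53

PV(dividends) I = 14.54·e^(−0.0342·1/12) + 14.54·e^(−0.0342·5/12) + 14.54·e^(−0.0342·11/12)
I = 14.4986 + 14.3343 + 14.0912 = 42.9241
F = (S − I)·e^(rT) = (581.71 − 42.9241) · e^(0.0342·12/12)
= 538.7859 · e^0.034200 = 538.7859 × 1.034792 = kr 557.53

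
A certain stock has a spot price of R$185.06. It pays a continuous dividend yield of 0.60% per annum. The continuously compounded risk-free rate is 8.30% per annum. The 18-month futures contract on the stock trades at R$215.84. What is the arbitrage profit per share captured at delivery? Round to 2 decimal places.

R$8.12 per share

Fair futures: F* = S·e^(carry·T), with carry = (r − q) = 0.0830 − 0.0060 = 0.0770
F* = 185.06 · e^(0.0770 × 18/12) = 185.06 · e^0.115500 = 185.06 × 1.122435 = R$207.7178
Market R$215.84 > fair R$207.7178: forward overpriced → cash-and-carry (buy spot, short the forward).
At maturity, profit = |F_mkt − F*| = |215.84 − 207.7178| = R$8.12 per share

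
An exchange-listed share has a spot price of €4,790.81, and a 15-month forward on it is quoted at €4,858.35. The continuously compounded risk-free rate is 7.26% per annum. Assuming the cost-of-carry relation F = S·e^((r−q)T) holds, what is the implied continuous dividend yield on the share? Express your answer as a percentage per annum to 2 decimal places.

From F = S·e^((r−q)T): (r − q) = ln(F/S)/T
ln(4858.35/4790.81) = ln(1.014098) = 0.014000
(r − q) = 0.014000 / (15/12) = 0.011200
q = r − ln(F/S)/T = 0.0726 − 0.011200 = 0.061400
q = 6.14%

6.14%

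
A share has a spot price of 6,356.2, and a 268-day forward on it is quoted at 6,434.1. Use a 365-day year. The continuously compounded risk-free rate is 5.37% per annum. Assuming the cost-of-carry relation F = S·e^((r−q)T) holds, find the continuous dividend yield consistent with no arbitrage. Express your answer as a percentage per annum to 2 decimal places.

From F = S·e^((r−q)T): (r − q) = ln(F/S)/T
ln(6434.1/6356.2) = ln(1.012256) = 0.012182
(r − q) = 0.012182 / (268/365) = 0.016591
q = r − ln(F/S)/T = 0.0537 − 0.016591 = 0.037109
q = 3.71%

3.71%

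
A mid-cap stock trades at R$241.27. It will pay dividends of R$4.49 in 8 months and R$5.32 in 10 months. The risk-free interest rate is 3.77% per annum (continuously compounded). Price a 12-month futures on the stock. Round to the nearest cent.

R$240.64

PV(dividends) I = 4.49·e^(−0.0377·8/12) + 5.32·e^(−0.0377·10/12)
I = 4.3786 + 5.1555 = 9.5341
F = (S − I)·e^(rT) = (241.27 − 9.5341) · e^(0.0377·12/12)
= 231.7359 · e^0.037700 = 231.7359 × 1.038420 = R$240.64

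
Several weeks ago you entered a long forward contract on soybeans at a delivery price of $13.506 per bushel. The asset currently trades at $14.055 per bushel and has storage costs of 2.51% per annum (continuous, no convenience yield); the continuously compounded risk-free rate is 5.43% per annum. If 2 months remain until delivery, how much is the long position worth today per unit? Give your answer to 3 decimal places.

Current fair forward for the remaining 2 months: F = S·e^((r + u)·T), (r + u) = 0.0543 + 0.0251 = 0.0794
F = 14.055 · e^(0.0794 × 2/12) = 14.055 × 1.013321 = 14.2422
Value of long forward = (F − K)·e^(−rT) = (14.2422 − 13.506) · e^(−0.0543·2/12)
= 0.7362 × 0.990991 = 0.730

$0.730 per bushel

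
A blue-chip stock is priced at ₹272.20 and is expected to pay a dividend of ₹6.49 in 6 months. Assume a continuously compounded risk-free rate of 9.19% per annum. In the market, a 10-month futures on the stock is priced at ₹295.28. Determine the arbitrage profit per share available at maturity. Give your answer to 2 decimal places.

₹8.11 per share

PV(dividends) I = 6.49·e^(−0.0919·6/12) = 6.1985
Fair futures F* = (S − I)·e^(rT) = (272.20 − 6.1985)·e^0.076583 = 266.0015 × 1.079592 = 287.1731
Market ₹295.28 > fair 287.1731: forward overpriced → cash-and-carry (borrow at r, buy the stock and collect the dividends, short the forward).
Profit at T = |F_mkt − F*| = |295.28 − 287.1731| = ₹8.11 per share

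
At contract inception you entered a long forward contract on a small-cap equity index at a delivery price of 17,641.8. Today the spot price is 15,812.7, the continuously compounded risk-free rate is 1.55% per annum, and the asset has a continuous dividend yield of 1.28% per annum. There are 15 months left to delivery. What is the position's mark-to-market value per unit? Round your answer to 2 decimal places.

Current fair forward for the remaining 15 months: F = S·e^((r − q)·T), (r − q) = 0.0155 − 0.0128 = 0.0027
F = 15812.7 · e^(0.0027 × 15/12) = 15812.7 × 1.00338070 = 15866.1580
Value of long forward = (F − K)·e^(−rT) = (15866.1580 − 17641.8) · e^(−0.0155·15/12)
= -1775.6420 × 0.98081149 = -1741.57

-1741.57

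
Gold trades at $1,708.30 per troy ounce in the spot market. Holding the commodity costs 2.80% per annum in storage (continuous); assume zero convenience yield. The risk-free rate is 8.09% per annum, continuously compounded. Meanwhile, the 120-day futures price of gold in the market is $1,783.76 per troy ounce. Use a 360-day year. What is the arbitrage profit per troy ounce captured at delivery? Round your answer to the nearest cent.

$12.31 per troy ounce

Fair futures: F* = S·e^(carry·T), with carry = (r + u) = 0.0809 + 0.0280 = 0.1089
F* = 1708.30 · e^(0.1089 × 120/360) = 1708.30 · e^0.03630000 = 1708.30 × 1.03696689 = $1771.4505
Market $1783.76 > fair $1771.4505: forward overpriced → cash-and-carry (buy spot, short the forward).
At maturity, profit = |F_mkt − F*| = |1783.76 − 1771.4505| = $12.31 per troy ounce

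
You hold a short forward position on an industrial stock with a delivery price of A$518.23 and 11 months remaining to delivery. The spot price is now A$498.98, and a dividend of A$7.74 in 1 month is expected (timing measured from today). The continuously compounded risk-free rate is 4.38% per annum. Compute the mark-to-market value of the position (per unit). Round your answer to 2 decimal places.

PV(remaining dividends) I = 7.74·e^(−0.0438·1/12) = 7.7118
Current forward F = (S − I)·e^(rT) = (498.98 − 7.7118)·e^(0.0438·11/12) = 491.2682 × 1.040967 = 511.3940
Value (long) = (F − K)·e^(−rT) = (511.3940 − 518.23) × 0.960645 = -6.5670
Short position value = −(long value) = A$6.57

A$6.57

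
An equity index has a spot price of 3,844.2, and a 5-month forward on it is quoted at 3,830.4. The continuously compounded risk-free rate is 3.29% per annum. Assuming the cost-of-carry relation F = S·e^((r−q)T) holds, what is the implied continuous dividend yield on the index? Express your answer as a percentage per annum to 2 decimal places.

4.15%

From F = S·e^((r−q)T): (r − q) = ln(F/S)/T
ln(3830.4/3844.2) = ln(0.996410) = -0.003596
(r − q) = -0.003596 / (5/12) = -0.008630
q = r − ln(F/S)/T = 0.0329 + 0.008630 = 0.041530
q = 4.15%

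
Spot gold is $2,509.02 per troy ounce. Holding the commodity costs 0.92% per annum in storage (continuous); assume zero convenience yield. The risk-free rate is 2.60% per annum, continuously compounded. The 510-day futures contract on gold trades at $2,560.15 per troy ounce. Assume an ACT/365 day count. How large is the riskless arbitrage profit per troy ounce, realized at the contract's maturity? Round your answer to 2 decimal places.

$75.36 per troy ounce

Fair futures: F* = S·e^(carry·T), with carry = (r + u) = 0.0260 + 0.0092 = 0.0352
F* = 2509.02 · e^(0.0352 × 510/365) = 2509.02 · e^0.04918356 = 2509.02 × 1.05041315 = $2635.5076
Market $2560.15 < fair $2635.5076: forward underpriced → reverse cash-and-carry (short spot, go long the forward).
At maturity, profit = |F_mkt − F*| = |2560.15 − 2635.5076| = $75.36 per troy ounce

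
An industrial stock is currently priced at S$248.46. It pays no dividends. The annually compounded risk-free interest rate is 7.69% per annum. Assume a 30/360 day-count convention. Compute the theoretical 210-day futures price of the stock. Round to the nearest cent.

S$259.43

F = S · (1+r)^T
= 248.46 × 1.044165
F = S$259.43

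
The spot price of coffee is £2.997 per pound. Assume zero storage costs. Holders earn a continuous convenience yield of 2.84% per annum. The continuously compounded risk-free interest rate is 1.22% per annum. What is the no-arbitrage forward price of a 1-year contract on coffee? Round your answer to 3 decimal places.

£2.949 per pound

Net carry = r + u − y = 0.0122 + 0.0000 − 0.0284 = -0.0162
F = S·e^((r+u−y)T) = 2.997 · e^(-0.0162 × 12/12) = 2.997 · e^-0.016200
= 2.997 × 0.983931 = £2.949 per pound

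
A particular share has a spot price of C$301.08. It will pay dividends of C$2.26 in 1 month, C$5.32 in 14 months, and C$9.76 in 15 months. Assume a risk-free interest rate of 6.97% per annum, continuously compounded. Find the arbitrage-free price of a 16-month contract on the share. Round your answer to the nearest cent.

PV(dividends) I = 2.26·e^(−0.0697·1/12) + 5.32·e^(−0.0697·14/12) + 9.76·e^(−0.0697·15/12)
I = 2.2469 + 4.9045 + 8.9457 = 16.0971
F = (S − I)·e^(rT) = (301.08 − 16.0971) · e^(0.0697·16/12)
= 284.9829 · e^0.092933 = 284.9829 × 1.097388 = C$312.74

C$312.74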